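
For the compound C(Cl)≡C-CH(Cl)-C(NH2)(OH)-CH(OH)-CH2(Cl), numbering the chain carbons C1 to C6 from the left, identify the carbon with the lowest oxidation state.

C6

Assign +1 per bond to O/N/halogen, −1 per bond to H or an electropositive element, and 0 per bond to carbon. Tallying each carbon:
C1: 3C, 1Cl → 0 + 1 = +1
C2: 4C → 0 = 0
C3: 2C, 1H, 1Cl → 0 − 1 + 1 = 0
C4: 2C, 1O, 1N → 0 + 1 + 1 = +2
C5: 2C, 1H, 1O → 0 − 1 + 1 = 0
C6: 1C, 2H, 1Cl → 0 − 2 + 1 = -1
The most reduced carbon is C6 at -1.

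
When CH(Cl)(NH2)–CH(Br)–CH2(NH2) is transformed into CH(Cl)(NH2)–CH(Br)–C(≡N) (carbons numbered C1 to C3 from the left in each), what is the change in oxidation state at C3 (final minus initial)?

+4

Before: C3 has 1 bond to C, 2 bonds to H, 1 bond to N → oxidation state -1.
After: C3 has 1 bond to C, 3 bonds to N → oxidation state +3.
Δ = +3 − (-1) = +4, so this is an oxidation at C3.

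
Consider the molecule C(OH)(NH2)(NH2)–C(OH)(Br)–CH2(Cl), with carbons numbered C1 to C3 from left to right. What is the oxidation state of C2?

Assign +1 per bond to O/N/halogen, −1 per bond to H or an electropositive element, and 0 per bond to carbon.
C2 has one bond to C (0), one bond to C (0), one bond to O (+1), one bond to Br (+1).
Oxidation state = 0 + 0 + 1 + 1 = +2.

+2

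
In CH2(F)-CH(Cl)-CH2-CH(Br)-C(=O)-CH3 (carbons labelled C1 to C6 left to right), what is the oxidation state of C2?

C2 has one bond to C (0), one bond to C (0), one bond to H (-1), one bond to Cl (+1).
Oxidation state = 0 + 0 − 1 + 1 = 0.

0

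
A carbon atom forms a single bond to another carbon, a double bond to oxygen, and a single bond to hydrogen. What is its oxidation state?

+1

The carbon has one bond to C (0), one bond to H (-1), a double bond to O (2×+1 = +2).
Oxidation state = 0 − 1 + 2 = +1.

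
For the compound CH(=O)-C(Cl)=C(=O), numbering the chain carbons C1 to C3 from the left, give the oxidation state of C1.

+1

Each bond to a more electronegative atom (O, N, halogen) counts +1, each bond to a less electronegative atom (H, metal, B, Si) counts −1, and each C–C bond counts 0.
C1 has one bond to C (0), a double bond to O (2×+1 = +2), one bond to H (-1).
Oxidation state = 0 + 2 − 1 = +1.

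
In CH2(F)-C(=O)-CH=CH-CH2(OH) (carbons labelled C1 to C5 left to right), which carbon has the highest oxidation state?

C2

Tallying each carbon's bonds:
C1: 1C, 2H, 1F → 0 − 2 + 1 = -1
C2: 2C, 2O → 0 + 2 = +2
C3: 3C, 1H → 0 − 1 = -1
C4: 3C, 1H → 0 − 1 = -1
C5: 1C, 2H, 1O → 0 − 2 + 1 = -1
The most oxidised carbon is C2 at +2.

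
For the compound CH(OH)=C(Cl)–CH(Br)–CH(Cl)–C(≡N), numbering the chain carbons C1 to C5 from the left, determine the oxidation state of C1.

Count +1 for every bond to an atom more electronegative than carbon and −1 for every bond to one less electronegative; C–C bonds are 0.
C1 has a double bond to C (2×0 = 0), one bond to O (+1), one bond to H (-1).
Oxidation state = 0 + 1 − 1 = 0.

0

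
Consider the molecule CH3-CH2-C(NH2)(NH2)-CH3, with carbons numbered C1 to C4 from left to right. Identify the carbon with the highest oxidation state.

Each bond to a more electronegative atom (O, N, halogen) counts +1, each bond to a less electronegative atom (H, metal, B, Si) counts −1, and each C–C bond counts 0. Tallying each carbon:
C1: 1C, 3H → 0 − 3 = -3
C2: 2C, 2H → 0 − 2 = -2
C3: 2C, 2N → 0 + 2 = +2
C4: 1C, 3H → 0 − 3 = -3
The most oxidised carbon is C3 at +2.

C3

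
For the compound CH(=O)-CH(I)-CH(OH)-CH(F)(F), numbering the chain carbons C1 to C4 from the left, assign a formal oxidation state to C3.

Assign +1 per bond to O/N/halogen, −1 per bond to H or an electropositive element, and 0 per bond to carbon.
C3 has one bond to C (0), one bond to C (0), one bond to O (+1), one bond to H (-1).
Oxidation state = 0 + 0 + 1 − 1 = 0.

0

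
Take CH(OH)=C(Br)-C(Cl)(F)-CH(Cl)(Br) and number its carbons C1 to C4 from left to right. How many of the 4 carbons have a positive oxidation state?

Tallying each carbon's bonds:
C1: 2C, 1H, 1O → 0 − 1 + 1 = 0
C2: 3C, 1Br → 0 + 1 = +1
C3: 2C, 1F, 1Cl → 0 + 1 + 1 = +2
C4: 1C, 1H, 1Cl, 1Br → 0 − 1 + 1 + 1 = +1
3 carbons (C2, C3, C4) meet the condition.

3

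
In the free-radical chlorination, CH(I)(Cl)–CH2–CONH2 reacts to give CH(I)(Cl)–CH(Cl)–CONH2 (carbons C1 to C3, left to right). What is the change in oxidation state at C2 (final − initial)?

Before: C2 has 2 bonds to C, 2 bonds to H → oxidation state -2.
After: C2 has 2 bonds to C, 1 bond to H, 1 bond to Cl → oxidation state 0.
Δ = 0 − (-2) = +2, so this is an oxidation at C2.

+2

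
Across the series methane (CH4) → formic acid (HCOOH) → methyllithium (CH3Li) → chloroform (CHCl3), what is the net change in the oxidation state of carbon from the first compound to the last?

+6

Carbon oxidation states along the series — methane: -4, formic acid: +2, methyllithium: -4, chloroform: +2.
Net change = +2 − (-4) = +6.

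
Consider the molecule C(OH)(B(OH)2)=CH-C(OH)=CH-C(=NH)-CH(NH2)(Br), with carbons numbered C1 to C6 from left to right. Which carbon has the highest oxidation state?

Tallying each carbon's bonds:
C1: 2C, 1O, 1B → 0 + 1 − 1 = 0
C2: 3C, 1H → 0 − 1 = -1
C3: 3C, 1O → 0 + 1 = +1
C4: 3C, 1H → 0 − 1 = -1
C5: 2C, 2N → 0 + 2 = +2
C6: 1C, 1H, 1N, 1Br → 0 − 1 + 1 + 1 = +1
The most oxidised carbon is C5 at +2.

C5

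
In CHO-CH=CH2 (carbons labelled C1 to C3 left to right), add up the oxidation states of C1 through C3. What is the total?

Tallying each carbon's bonds:
C1: 1C, 1H, 2O → 0 − 1 + 2 = +1
C2: 3C, 1H → 0 − 1 = -1
C3: 2C, 2H → 0 − 2 = -2
Sum = +1 − 1 − 2 = -2.

-2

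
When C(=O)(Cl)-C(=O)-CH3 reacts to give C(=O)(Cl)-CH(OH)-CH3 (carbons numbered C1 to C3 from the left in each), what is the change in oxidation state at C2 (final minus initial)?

Before: C2 has 2 bonds to C, 2 bonds to O → oxidation state +2.
After: C2 has 2 bonds to C, 1 bond to H, 1 bond to O → oxidation state 0.
Δ = 0 − (+2) = -2, so this is a reduction at C2.

-2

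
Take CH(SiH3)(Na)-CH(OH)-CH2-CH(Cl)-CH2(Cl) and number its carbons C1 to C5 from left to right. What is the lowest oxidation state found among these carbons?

-3

Tallying each carbon's bonds:
C1: 1C, 1H, 1Na, 1Si → 0 − 1 − 1 − 1 = -3
C2: 2C, 1H, 1O → 0 − 1 + 1 = 0
C3: 2C, 2H → 0 − 2 = -2
C4: 2C, 1H, 1Cl → 0 − 1 + 1 = 0
C5: 1C, 2H, 1Cl → 0 − 2 + 1 = -1
The lowest value is -3.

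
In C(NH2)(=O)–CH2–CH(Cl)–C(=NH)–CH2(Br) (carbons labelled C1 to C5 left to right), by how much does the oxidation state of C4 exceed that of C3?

+2

C4: 2C, 2N → 0 + 2 = +2
C3: 2C, 1H, 1Cl → 0 − 1 + 1 = 0
Difference: +2 − (0) = +2.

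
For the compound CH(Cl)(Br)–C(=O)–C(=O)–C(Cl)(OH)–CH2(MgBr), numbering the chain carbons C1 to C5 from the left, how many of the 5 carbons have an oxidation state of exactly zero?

0

Count +1 for every bond to an atom more electronegative than carbon and −1 for every bond to one less electronegative; C–C bonds are 0. Tallying each carbon:
C1: 1C, 1H, 1Cl, 1Br → 0 − 1 + 1 + 1 = +1
C2: 2C, 2O → 0 + 2 = +2
C3: 2C, 2O → 0 + 2 = +2
C4: 2C, 1O, 1Cl → 0 + 1 + 1 = +2
C5: 1C, 2H, 1Mg → 0 − 2 − 1 = -3
0 carbons meet the condition.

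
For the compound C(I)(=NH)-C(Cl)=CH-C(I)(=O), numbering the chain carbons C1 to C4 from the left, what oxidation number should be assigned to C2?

+1

C2 has one bond to C (0), a double bond to C (2×0 = 0), one bond to Cl (+1).
Oxidation state = 0 + 0 + 1 = +1.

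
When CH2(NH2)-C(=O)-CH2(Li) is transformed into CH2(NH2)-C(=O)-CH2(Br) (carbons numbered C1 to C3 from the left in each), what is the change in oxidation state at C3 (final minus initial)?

Before: C3 has 1 bond to C, 2 bonds to H, 1 bond to Li → oxidation state -3.
After: C3 has 1 bond to C, 2 bonds to H, 1 bond to Br → oxidation state -1.
Δ = -1 − (-3) = +2, so this is an oxidation at C3.

+2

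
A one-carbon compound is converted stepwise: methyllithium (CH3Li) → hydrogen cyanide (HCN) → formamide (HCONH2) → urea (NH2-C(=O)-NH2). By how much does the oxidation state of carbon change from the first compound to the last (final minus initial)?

+8

Carbon oxidation states along the series — methyllithium: -4, hydrogen cyanide: +2, formamide: +2, urea: +4.
Net change = +4 − (-4) = +8.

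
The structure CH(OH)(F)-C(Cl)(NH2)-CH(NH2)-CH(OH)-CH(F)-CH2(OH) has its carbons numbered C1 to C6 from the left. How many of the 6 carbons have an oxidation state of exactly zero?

Count +1 for every bond to an atom more electronegative than carbon and −1 for every bond to one less electronegative; C–C bonds are 0. Tallying each carbon:
C1: 1C, 1H, 1O, 1F → 0 − 1 + 1 + 1 = +1
C2: 2C, 1N, 1Cl → 0 + 1 + 1 = +2
C3: 2C, 1H, 1N → 0 − 1 + 1 = 0
C4: 2C, 1H, 1O → 0 − 1 + 1 = 0
C5: 2C, 1H, 1F → 0 − 1 + 1 = 0
C6: 1C, 2H, 1O → 0 − 2 + 1 = -1
3 carbons (C3, C4, C5) meet the condition.

3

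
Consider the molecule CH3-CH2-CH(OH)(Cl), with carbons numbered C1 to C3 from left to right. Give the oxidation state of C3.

C3 has one bond to C (0), one bond to H (-1), one bond to O (+1), one bond to Cl (+1).
Oxidation state = 0 − 1 + 1 + 1 = +1.

+1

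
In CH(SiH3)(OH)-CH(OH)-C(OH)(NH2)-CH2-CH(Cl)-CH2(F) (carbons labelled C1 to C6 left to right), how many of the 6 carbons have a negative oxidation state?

Count +1 for every bond to an atom more electronegative than carbon and −1 for every bond to one less electronegative; C–C bonds are 0. Tallying each carbon:
C1: 1C, 1H, 1O, 1Si → 0 − 1 + 1 − 1 = -1
C2: 2C, 1H, 1O → 0 − 1 + 1 = 0
C3: 2C, 1O, 1N → 0 + 1 + 1 = +2
C4: 2C, 2H → 0 − 2 = -2
C5: 2C, 1H, 1Cl → 0 − 1 + 1 = 0
C6: 1C, 2H, 1F → 0 − 2 + 1 = -1
3 carbons (C1, C4, C6) meet the condition.

3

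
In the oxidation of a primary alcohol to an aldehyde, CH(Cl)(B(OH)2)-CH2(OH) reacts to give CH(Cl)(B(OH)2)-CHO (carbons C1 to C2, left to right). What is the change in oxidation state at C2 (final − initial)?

+2

Before: C2 has 1 bond to C, 2 bonds to H, 1 bond to O → oxidation state -1.
After: C2 has 1 bond to C, 1 bond to H, 2 bonds to O → oxidation state +1.
Δ = +1 − (-1) = +2, so this is an oxidation at C2.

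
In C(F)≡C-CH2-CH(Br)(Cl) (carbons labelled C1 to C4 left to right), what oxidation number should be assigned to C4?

Each bond to a more electronegative atom (O, N, halogen) counts +1, each bond to a less electronegative atom (H, metal, B, Si) counts −1, and each C–C bond counts 0.
C4 has one bond to C (0), one bond to Br (+1), one bond to H (-1), one bond to Cl (+1).
Oxidation state = 0 + 1 − 1 + 1 = +1.

+1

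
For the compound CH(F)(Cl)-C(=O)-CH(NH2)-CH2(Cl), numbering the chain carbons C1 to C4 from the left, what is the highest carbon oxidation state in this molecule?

Bonds to more-electronegative neighbours contribute +1 each, bonds to H or metals contribute −1 each, and C–C bonds contribute 0. Tallying each carbon:
C1: 1C, 1H, 1F, 1Cl → 0 − 1 + 1 + 1 = +1
C2: 2C, 2O → 0 + 2 = +2
C3: 2C, 1H, 1N → 0 − 1 + 1 = 0
C4: 1C, 2H, 1Cl → 0 − 2 + 1 = -1
The highest value is +2.

+2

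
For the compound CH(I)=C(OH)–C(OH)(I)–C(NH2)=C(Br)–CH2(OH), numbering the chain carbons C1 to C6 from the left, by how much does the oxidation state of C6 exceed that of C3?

C6: 1C, 2H, 1O → 0 − 2 + 1 = -1
C3: 2C, 1O, 1I → 0 + 1 + 1 = +2
Difference: -1 − (+2) = -3.

-3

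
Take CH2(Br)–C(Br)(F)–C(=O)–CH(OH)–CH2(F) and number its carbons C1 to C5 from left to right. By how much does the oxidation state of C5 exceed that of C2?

C5: 1C, 2H, 1F → 0 − 2 + 1 = -1
C2: 2C, 1F, 1Br → 0 + 1 + 1 = +2
Difference: -1 − (+2) = -3.

-3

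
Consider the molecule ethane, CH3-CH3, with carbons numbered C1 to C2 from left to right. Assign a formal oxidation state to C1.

-3

Each bond to a more electronegative atom (O, N, halogen) counts +1, each bond to a less electronegative atom (H, metal, B, Si) counts −1, and each C–C bond counts 0.
C1 has one bond to H (-1), one bond to H (-1), one bond to H (-1), one bond to C (0).
Oxidation state = -1 − 1 − 1 + 0 = -3.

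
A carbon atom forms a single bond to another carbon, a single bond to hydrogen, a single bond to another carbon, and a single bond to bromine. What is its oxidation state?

Assign +1 per bond to O/N/halogen, −1 per bond to H or an electropositive element, and 0 per bond to carbon.
The carbon has one bond to C (0), one bond to C (0), one bond to H (-1), one bond to Br (+1).
Oxidation state = 0 + 0 − 1 + 1 = 0.

0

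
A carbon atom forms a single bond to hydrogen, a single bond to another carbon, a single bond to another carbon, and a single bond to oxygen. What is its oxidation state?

Each bond to a more electronegative atom (O, N, halogen) counts +1, each bond to a less electronegative atom (H, metal, B, Si) counts −1, and each C–C bond counts 0.
The carbon has one bond to C (0), one bond to C (0), one bond to O (+1), one bond to H (-1).
Oxidation state = 0 + 0 + 1 − 1 = 0.

0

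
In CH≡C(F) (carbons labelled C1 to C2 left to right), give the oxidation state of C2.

Each bond to a more electronegative atom (O, N, halogen) counts +1, each bond to a less electronegative atom (H, metal, B, Si) counts −1, and each C–C bond counts 0.
C2 has a triple bond to C (3×0 = 0), one bond to F (+1).
Oxidation state = 0 + 1 = +1.

+1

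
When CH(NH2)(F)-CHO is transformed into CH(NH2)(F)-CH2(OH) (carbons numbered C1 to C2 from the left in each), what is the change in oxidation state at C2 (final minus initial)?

-2

Before: C2 has 1 bond to C, 1 bond to H, 2 bonds to O → oxidation state +1.
After: C2 has 1 bond to C, 2 bonds to H, 1 bond to O → oxidation state -1.
Δ = -1 − (+1) = -2, so this is a reduction at C2.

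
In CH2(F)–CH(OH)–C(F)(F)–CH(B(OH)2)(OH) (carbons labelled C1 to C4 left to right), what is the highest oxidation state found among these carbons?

Bonds to more-electronegative neighbours contribute +1 each, bonds to H or metals contribute −1 each, and C–C bonds contribute 0. Tallying each carbon:
C1: 1C, 2H, 1F → 0 − 2 + 1 = -1
C2: 2C, 1H, 1O → 0 − 1 + 1 = 0
C3: 2C, 2F → 0 + 2 = +2
C4: 1C, 1H, 1O, 1B → 0 − 1 + 1 − 1 = -1
The highest value is +2.

+2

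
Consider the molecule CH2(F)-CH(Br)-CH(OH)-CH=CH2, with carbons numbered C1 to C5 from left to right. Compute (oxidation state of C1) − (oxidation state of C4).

0

C1: 1C, 2H, 1F → 0 − 2 + 1 = -1
C4: 3C, 1H → 0 − 1 = -1
Difference: -1 − (-1) = 0.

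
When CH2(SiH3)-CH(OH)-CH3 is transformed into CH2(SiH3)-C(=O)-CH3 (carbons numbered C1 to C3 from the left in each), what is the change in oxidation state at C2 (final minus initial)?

Before: C2 has 2 bonds to C, 1 bond to H, 1 bond to O → oxidation state 0.
After: C2 has 2 bonds to C, 2 bonds to O → oxidation state +2.
Δ = +2 − (0) = +2, so this is an oxidation at C2.

+2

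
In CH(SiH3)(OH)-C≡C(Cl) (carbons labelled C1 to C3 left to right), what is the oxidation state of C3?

+1

C3 has a triple bond to C (3×0 = 0), one bond to Cl (+1).
Oxidation state = 0 + 1 = +1.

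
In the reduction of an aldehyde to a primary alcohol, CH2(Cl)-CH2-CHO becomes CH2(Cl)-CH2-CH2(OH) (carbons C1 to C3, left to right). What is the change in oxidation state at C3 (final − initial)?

Before: C3 has 1 bond to C, 1 bond to H, 2 bonds to O → oxidation state +1.
After: C3 has 1 bond to C, 2 bonds to H, 1 bond to O → oxidation state -1.
Δ = -1 − (+1) = -2, so this is a reduction at C3.

-2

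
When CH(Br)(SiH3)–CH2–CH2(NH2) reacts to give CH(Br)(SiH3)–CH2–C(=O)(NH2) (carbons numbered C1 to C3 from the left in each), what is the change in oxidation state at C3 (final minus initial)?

+4

Before: C3 has 1 bond to C, 2 bonds to H, 1 bond to N → oxidation state -1.
After: C3 has 1 bond to C, 2 bonds to O, 1 bond to N → oxidation state +3.
Δ = +3 − (-1) = +4, so this is an oxidation at C3.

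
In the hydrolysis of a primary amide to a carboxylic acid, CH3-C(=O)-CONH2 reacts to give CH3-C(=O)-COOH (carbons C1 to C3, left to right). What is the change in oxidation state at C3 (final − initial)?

Before: C3 has 1 bond to C, 2 bonds to O, 1 bond to N → oxidation state +3.
After: C3 has 1 bond to C, 3 bonds to O → oxidation state +3.
Δ = +3 − (+3) = 0, so no net redox change at C3.

0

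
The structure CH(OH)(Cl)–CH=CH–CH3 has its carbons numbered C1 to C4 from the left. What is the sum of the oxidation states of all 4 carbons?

-4

Each bond to a more electronegative atom (O, N, halogen) counts +1, each bond to a less electronegative atom (H, metal, B, Si) counts −1, and each C–C bond counts 0. Tallying each carbon:
C1: 1C, 1H, 1O, 1Cl → 0 − 1 + 1 + 1 = +1
C2: 3C, 1H → 0 − 1 = -1
C3: 3C, 1H → 0 − 1 = -1
C4: 1C, 3H → 0 − 3 = -3
Sum = +1 − 1 − 1 − 3 = -4.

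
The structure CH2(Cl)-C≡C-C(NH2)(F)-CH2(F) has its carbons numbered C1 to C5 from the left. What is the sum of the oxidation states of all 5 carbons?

Each bond to a more electronegative atom (O, N, halogen) counts +1, each bond to a less electronegative atom (H, metal, B, Si) counts −1, and each C–C bond counts 0. Tallying each carbon:
C1: 1C, 2H, 1Cl → 0 − 2 + 1 = -1
C2: 4C → 0 = 0
C3: 4C → 0 = 0
C4: 2C, 1N, 1F → 0 + 1 + 1 = +2
C5: 1C, 2H, 1F → 0 − 2 + 1 = -1
Sum = -1 + 0 + 0 + 2 − 1 = 0.

0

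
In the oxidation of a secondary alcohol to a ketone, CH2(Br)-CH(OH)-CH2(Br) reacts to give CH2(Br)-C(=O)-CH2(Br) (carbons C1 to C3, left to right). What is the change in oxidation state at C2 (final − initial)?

Before: C2 has 2 bonds to C, 1 bond to H, 1 bond to O → oxidation state 0.
After: C2 has 2 bonds to C, 2 bonds to O → oxidation state +2.
Δ = +2 − (0) = +2, so this is an oxidation at C2.

+2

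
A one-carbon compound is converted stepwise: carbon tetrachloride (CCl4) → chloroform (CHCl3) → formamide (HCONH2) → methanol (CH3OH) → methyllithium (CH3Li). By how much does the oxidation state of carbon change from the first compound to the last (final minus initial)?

-8

Carbon oxidation states along the series — carbon tetrachloride: +4, chloroform: +2, formamide: +2, methanol: -2, methyllithium: -4.
Net change = -4 − (+4) = -8.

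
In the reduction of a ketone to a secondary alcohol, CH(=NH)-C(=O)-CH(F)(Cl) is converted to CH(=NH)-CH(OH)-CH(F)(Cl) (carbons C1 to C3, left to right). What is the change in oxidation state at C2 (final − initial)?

-2

Before: C2 has 2 bonds to C, 2 bonds to O → oxidation state +2.
After: C2 has 2 bonds to C, 1 bond to H, 1 bond to O → oxidation state 0.
Δ = 0 − (+2) = -2, so this is a reduction at C2.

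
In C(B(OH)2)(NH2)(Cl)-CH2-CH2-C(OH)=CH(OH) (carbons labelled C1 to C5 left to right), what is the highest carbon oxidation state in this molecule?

Bonds to more-electronegative neighbours contribute +1 each, bonds to H or metals contribute −1 each, and C–C bonds contribute 0. Tallying each carbon:
C1: 1C, 1N, 1Cl, 1B → 0 + 1 + 1 − 1 = +1
C2: 2C, 2H → 0 − 2 = -2
C3: 2C, 2H → 0 − 2 = -2
C4: 3C, 1O → 0 + 1 = +1
C5: 2C, 1H, 1O → 0 − 1 + 1 = 0
The highest value is +1.

+1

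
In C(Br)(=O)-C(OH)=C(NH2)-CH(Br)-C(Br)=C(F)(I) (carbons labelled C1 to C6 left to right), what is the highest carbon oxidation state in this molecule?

+3

Tallying each carbon's bonds:
C1: 1C, 2O, 1Br → 0 + 2 + 1 = +3
C2: 3C, 1O → 0 + 1 = +1
C3: 3C, 1N → 0 + 1 = +1
C4: 2C, 1H, 1Br → 0 − 1 + 1 = 0
C5: 3C, 1Br → 0 + 1 = +1
C6: 2C, 1F, 1I → 0 + 1 + 1 = +2
The highest value is +3.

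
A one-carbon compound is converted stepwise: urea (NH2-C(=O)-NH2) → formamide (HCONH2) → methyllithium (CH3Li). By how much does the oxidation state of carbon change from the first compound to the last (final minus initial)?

Carbon oxidation states along the series — urea: +4, formamide: +2, methyllithium: -4.
Net change = -4 − (+4) = -8.

-8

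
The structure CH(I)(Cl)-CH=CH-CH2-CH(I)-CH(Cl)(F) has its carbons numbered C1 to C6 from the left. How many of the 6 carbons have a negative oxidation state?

3

Count +1 for every bond to an atom more electronegative than carbon and −1 for every bond to one less electronegative; C–C bonds are 0. Tallying each carbon:
C1: 1C, 1H, 1Cl, 1I → 0 − 1 + 1 + 1 = +1
C2: 3C, 1H → 0 − 1 = -1
C3: 3C, 1H → 0 − 1 = -1
C4: 2C, 2H → 0 − 2 = -2
C5: 2C, 1H, 1I → 0 − 1 + 1 = 0
C6: 1C, 1H, 1F, 1Cl → 0 − 1 + 1 + 1 = +1
3 carbons (C2, C3, C4) meet the condition.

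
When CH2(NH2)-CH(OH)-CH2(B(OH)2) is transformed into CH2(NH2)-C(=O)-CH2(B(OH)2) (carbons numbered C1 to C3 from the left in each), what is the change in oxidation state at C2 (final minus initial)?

Before: C2 has 2 bonds to C, 1 bond to H, 1 bond to O → oxidation state 0.
After: C2 has 2 bonds to C, 2 bonds to O → oxidation state +2.
Δ = +2 − (0) = +2, so this is an oxidation at C2.

+2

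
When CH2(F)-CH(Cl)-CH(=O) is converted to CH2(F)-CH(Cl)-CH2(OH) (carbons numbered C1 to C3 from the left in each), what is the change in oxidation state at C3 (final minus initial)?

Before: C3 has 1 bond to C, 1 bond to H, 2 bonds to O → oxidation state +1.
After: C3 has 1 bond to C, 2 bonds to H, 1 bond to O → oxidation state -1.
Δ = -1 − (+1) = -2, so this is a reduction at C3.

-2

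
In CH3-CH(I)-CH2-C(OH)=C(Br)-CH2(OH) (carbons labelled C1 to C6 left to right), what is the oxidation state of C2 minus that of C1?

+3

C2: 2C, 1H, 1I → 0 − 1 + 1 = 0
C1: 1C, 3H → 0 − 3 = -3
Difference: 0 − (-3) = +3.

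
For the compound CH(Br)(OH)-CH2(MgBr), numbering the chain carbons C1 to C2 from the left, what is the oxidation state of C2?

-3

C2 has one bond to C (0), one bond to Mg (-1), one bond to H (-1), one bond to H (-1).
Oxidation state = 0 − 1 − 1 − 1 = -3.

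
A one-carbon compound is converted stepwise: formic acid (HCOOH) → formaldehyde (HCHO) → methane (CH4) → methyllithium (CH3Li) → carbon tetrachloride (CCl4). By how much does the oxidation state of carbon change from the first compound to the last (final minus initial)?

Carbon oxidation states along the series — formic acid: +2, formaldehyde: 0, methane: -4, methyllithium: -4, carbon tetrachloride: +4.
Net change = +4 − (+2) = +2.

+2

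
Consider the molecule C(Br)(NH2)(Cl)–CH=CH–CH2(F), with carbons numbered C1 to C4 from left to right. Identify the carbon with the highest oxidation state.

C1

Bonds to more-electronegative neighbours contribute +1 each, bonds to H or metals contribute −1 each, and C–C bonds contribute 0. Tallying each carbon:
C1: 1C, 1N, 1Cl, 1Br → 0 + 1 + 1 + 1 = +3
C2: 3C, 1H → 0 − 1 = -1
C3: 3C, 1H → 0 − 1 = -1
C4: 1C, 2H, 1F → 0 − 2 + 1 = -1
The most oxidised carbon is C1 at +3.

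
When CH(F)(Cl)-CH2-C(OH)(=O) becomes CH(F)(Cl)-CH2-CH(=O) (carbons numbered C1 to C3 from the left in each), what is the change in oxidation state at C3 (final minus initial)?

Before: C3 has 1 bond to C, 3 bonds to O → oxidation state +3.
After: C3 has 1 bond to C, 1 bond to H, 2 bonds to O → oxidation state +1.
Δ = +1 − (+3) = -2, so this is a reduction at C3.

-2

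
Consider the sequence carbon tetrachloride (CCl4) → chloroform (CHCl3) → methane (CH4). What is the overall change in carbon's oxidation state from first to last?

Carbon oxidation states along the series — carbon tetrachloride: +4, chloroform: +2, methane: -4.
Net change = -4 − (+4) = -8.

-8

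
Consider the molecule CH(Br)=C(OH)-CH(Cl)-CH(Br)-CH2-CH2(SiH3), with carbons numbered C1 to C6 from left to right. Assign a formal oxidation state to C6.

Bonds to more-electronegative neighbours contribute +1 each, bonds to H or metals contribute −1 each, and C–C bonds contribute 0.
C6 has one bond to C (0), one bond to Si (-1), one bond to H (-1), one bond to H (-1).
Oxidation state = 0 − 1 − 1 − 1 = -3.

-3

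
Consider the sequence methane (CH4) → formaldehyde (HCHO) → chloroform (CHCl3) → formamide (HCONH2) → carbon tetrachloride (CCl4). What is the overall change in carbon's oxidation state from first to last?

+8

Carbon oxidation states along the series — methane: -4, formaldehyde: 0, chloroform: +2, formamide: +2, carbon tetrachloride: +4.
Net change = +4 − (-4) = +8.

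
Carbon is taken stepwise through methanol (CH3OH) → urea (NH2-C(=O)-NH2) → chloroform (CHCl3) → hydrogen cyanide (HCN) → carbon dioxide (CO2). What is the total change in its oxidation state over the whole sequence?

Carbon oxidation states along the series — methanol: -2, urea: +4, chloroform: +2, hydrogen cyanide: +2, carbon dioxide: +4.
Net change = +4 − (-2) = +6.

+6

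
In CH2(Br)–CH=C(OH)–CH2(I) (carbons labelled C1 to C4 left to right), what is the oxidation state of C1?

-1

C1 has one bond to C (0), one bond to H (-1), one bond to Br (+1), one bond to H (-1).
Oxidation state = 0 − 1 + 1 − 1 = -1.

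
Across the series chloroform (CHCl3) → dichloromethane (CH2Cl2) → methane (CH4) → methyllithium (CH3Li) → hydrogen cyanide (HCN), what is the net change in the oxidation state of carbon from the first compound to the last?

Carbon oxidation states along the series — chloroform: +2, dichloromethane: 0, methane: -4, methyllithium: -4, hydrogen cyanide: +2.
Net change = +2 − (+2) = 0.

0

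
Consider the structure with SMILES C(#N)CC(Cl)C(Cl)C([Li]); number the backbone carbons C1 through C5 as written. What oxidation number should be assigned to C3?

0

C3 has one bond to C (0), one bond to C (0), one bond to Cl (+1), one bond to H (-1).
Oxidation state = 0 + 0 + 1 − 1 = 0.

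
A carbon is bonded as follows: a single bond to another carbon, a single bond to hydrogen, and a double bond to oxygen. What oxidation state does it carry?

+1

Count +1 for every bond to an atom more electronegative than carbon and −1 for every bond to one less electronegative; C–C bonds are 0.
The carbon has one bond to C (0), one bond to H (-1), a double bond to O (2×+1 = +2).
Oxidation state = 0 − 1 + 2 = +1.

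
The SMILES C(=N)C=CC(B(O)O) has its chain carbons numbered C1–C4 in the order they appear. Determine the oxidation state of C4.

-3

C4 has one bond to C (0), one bond to H (-1), one bond to H (-1), one bond to B (-1).
Oxidation state = 0 − 1 − 1 − 1 = -3.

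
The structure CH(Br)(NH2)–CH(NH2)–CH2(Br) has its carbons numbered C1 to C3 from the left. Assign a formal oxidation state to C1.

Count +1 for every bond to an atom more electronegative than carbon and −1 for every bond to one less electronegative; C–C bonds are 0.
C1 has one bond to C (0), one bond to H (-1), one bond to Br (+1), one bond to N (+1).
Oxidation state = 0 − 1 + 1 + 1 = +1.

+1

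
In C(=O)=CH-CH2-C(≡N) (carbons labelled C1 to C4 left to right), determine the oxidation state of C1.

Bonds to more-electronegative neighbours contribute +1 each, bonds to H or metals contribute −1 each, and C–C bonds contribute 0.
C1 has a double bond to C (2×0 = 0), a double bond to O (2×+1 = +2).
Oxidation state = 0 + 2 = +2.

+2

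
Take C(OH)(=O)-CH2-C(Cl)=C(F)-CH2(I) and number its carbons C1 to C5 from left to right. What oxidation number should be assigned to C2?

Count +1 for every bond to an atom more electronegative than carbon and −1 for every bond to one less electronegative; C–C bonds are 0.
C2 has one bond to C (0), one bond to C (0), one bond to H (-1), one bond to H (-1).
Oxidation state = 0 + 0 − 1 − 1 = -2.

-2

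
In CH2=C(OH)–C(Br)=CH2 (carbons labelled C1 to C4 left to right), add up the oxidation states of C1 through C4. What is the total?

-2

Tallying each carbon's bonds:
C1: 2C, 2H → 0 − 2 = -2
C2: 3C, 1O → 0 + 1 = +1
C3: 3C, 1Br → 0 + 1 = +1
C4: 2C, 2H → 0 − 2 = -2
Sum = -2 + 1 + 1 − 2 = -2.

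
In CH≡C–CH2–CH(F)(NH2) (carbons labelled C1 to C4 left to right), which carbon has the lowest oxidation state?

C3

Tallying each carbon's bonds:
C1: 3C, 1H → 0 − 1 = -1
C2: 4C → 0 = 0
C3: 2C, 2H → 0 − 2 = -2
C4: 1C, 1H, 1N, 1F → 0 − 1 + 1 + 1 = +1
The most reduced carbon is C3 at -2.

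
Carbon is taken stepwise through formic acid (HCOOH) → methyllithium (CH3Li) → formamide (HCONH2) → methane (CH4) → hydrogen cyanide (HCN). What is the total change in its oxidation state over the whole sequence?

Carbon oxidation states along the series — formic acid: +2, methyllithium: -4, formamide: +2, methane: -4, hydrogen cyanide: +2.
Net change = +2 − (+2) = 0.

0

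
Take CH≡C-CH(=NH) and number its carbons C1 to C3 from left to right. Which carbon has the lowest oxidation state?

Assign +1 per bond to O/N/halogen, −1 per bond to H or an electropositive element, and 0 per bond to carbon. Tallying each carbon:
C1: 3C, 1H → 0 − 1 = -1
C2: 4C → 0 = 0
C3: 1C, 1H, 2N → 0 − 1 + 2 = +1
The most reduced carbon is C1 at -1.

C1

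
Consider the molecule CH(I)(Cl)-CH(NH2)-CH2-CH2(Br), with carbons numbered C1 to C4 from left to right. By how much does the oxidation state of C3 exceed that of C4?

-1

C3: 2C, 2H → 0 − 2 = -2
C4: 1C, 2H, 1Br → 0 − 2 + 1 = -1
Difference: -2 − (-1) = -1.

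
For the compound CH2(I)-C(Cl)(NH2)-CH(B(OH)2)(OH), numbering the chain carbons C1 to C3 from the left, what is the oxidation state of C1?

-1

Bonds to more-electronegative neighbours contribute +1 each, bonds to H or metals contribute −1 each, and C–C bonds contribute 0.
C1 has one bond to C (0), one bond to H (-1), one bond to H (-1), one bond to I (+1).
Oxidation state = 0 − 1 − 1 + 1 = -1.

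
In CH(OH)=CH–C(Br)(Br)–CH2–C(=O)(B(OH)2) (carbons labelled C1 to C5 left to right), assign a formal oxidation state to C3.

Assign +1 per bond to O/N/halogen, −1 per bond to H or an electropositive element, and 0 per bond to carbon.
C3 has one bond to C (0), one bond to C (0), one bond to Br (+1), one bond to Br (+1).
Oxidation state = 0 + 0 + 1 + 1 = +2.

+2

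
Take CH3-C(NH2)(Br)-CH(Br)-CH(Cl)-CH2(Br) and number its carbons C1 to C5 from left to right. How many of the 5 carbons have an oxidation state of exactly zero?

Assign +1 per bond to O/N/halogen, −1 per bond to H or an electropositive element, and 0 per bond to carbon. Tallying each carbon:
C1: 1C, 3H → 0 − 3 = -3
C2: 2C, 1N, 1Br → 0 + 1 + 1 = +2
C3: 2C, 1H, 1Br → 0 − 1 + 1 = 0
C4: 2C, 1H, 1Cl → 0 − 1 + 1 = 0
C5: 1C, 2H, 1Br → 0 − 2 + 1 = -1
2 carbons (C3, C4) meet the condition.

2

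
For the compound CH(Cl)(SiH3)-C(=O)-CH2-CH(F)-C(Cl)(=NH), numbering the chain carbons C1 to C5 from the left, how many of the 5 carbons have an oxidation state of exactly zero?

1

Tallying each carbon's bonds:
C1: 1C, 1H, 1Cl, 1Si → 0 − 1 + 1 − 1 = -1
C2: 2C, 2O → 0 + 2 = +2
C3: 2C, 2H → 0 − 2 = -2
C4: 2C, 1H, 1F → 0 − 1 + 1 = 0
C5: 1C, 2N, 1Cl → 0 + 2 + 1 = +3
1 carbon (C4) meets the condition.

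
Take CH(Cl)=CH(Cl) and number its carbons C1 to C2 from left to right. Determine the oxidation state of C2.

0

C2 has a double bond to C (2×0 = 0), one bond to H (-1), one bond to Cl (+1).
Oxidation state = 0 − 1 + 1 = 0.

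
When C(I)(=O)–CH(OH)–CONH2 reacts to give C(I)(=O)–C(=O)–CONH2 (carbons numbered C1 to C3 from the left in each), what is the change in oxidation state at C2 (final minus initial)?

+2

Before: C2 has 2 bonds to C, 1 bond to H, 1 bond to O → oxidation state 0.
After: C2 has 2 bonds to C, 2 bonds to O → oxidation state +2.
Δ = +2 − (0) = +2, so this is an oxidation at C2.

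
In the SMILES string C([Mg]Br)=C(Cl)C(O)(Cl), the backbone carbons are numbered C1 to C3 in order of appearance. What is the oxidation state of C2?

Bonds to more-electronegative neighbours contribute +1 each, bonds to H or metals contribute −1 each, and C–C bonds contribute 0.
C2 has a double bond to C (2×0 = 0), one bond to C (0), one bond to Cl (+1).
Oxidation state = 0 + 0 + 1 = +1.

+1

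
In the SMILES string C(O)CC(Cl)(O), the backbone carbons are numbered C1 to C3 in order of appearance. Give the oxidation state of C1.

Bonds to more-electronegative neighbours contribute +1 each, bonds to H or metals contribute −1 each, and C–C bonds contribute 0.
C1 has one bond to C (0), one bond to H (-1), one bond to H (-1), one bond to O (+1).
Oxidation state = 0 − 1 − 1 + 1 = -1.

-1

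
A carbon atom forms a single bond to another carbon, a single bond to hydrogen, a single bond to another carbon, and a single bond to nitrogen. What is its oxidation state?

The carbon has one bond to C (0), one bond to C (0), one bond to H (-1), one bond to N (+1).
Oxidation state = 0 + 0 − 1 + 1 = 0.

0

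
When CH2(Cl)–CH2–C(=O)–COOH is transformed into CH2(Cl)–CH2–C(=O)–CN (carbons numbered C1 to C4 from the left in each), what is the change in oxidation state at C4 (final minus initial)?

0

Before: C4 has 1 bond to C, 3 bonds to O → oxidation state +3.
After: C4 has 1 bond to C, 3 bonds to N → oxidation state +3.
Δ = +3 − (+3) = 0, so no net redox change at C4.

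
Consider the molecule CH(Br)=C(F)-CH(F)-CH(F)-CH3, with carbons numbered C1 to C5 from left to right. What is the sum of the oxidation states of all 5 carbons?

Assign +1 per bond to O/N/halogen, −1 per bond to H or an electropositive element, and 0 per bond to carbon. Tallying each carbon:
C1: 2C, 1H, 1Br → 0 − 1 + 1 = 0
C2: 3C, 1F → 0 + 1 = +1
C3: 2C, 1H, 1F → 0 − 1 + 1 = 0
C4: 2C, 1H, 1F → 0 − 1 + 1 = 0
C5: 1C, 3H → 0 − 3 = -3
Sum = 0 + 1 + 0 + 0 − 3 = -2.

-2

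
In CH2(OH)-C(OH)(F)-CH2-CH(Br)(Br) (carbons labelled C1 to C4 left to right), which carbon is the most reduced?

C3

Each bond to a more electronegative atom (O, N, halogen) counts +1, each bond to a less electronegative atom (H, metal, B, Si) counts −1, and each C–C bond counts 0. Tallying each carbon:
C1: 1C, 2H, 1O → 0 − 2 + 1 = -1
C2: 2C, 1O, 1F → 0 + 1 + 1 = +2
C3: 2C, 2H → 0 − 2 = -2
C4: 1C, 1H, 2Br → 0 − 1 + 2 = +1
The most reduced carbon is C3 at -2.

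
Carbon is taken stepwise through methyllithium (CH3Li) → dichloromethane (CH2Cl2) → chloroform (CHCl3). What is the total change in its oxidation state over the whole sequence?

+6

Carbon oxidation states along the series — methyllithium: -4, dichloromethane: 0, chloroform: +2.
Net change = +2 − (-4) = +6.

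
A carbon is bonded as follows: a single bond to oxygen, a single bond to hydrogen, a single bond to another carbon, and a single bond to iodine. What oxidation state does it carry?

Count +1 for every bond to an atom more electronegative than carbon and −1 for every bond to one less electronegative; C–C bonds are 0.
The carbon has one bond to C (0), one bond to O (+1), one bond to I (+1), one bond to H (-1).
Oxidation state = 0 + 1 + 1 − 1 = +1.

+1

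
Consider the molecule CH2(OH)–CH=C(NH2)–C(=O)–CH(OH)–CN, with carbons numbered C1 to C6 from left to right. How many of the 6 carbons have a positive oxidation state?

Bonds to more-electronegative neighbours contribute +1 each, bonds to H or metals contribute −1 each, and C–C bonds contribute 0. Tallying each carbon:
C1: 1C, 2H, 1O → 0 − 2 + 1 = -1
C2: 3C, 1H → 0 − 1 = -1
C3: 3C, 1N → 0 + 1 = +1
C4: 2C, 2O → 0 + 2 = +2
C5: 2C, 1H, 1O → 0 − 1 + 1 = 0
C6: 1C, 3N → 0 + 3 = +3
3 carbons (C3, C4, C6) meet the condition.

3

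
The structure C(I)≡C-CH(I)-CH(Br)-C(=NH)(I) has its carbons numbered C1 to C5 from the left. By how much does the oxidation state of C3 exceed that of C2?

0

C3: 2C, 1H, 1I → 0 − 1 + 1 = 0
C2: 4C → 0 = 0
Difference: 0 − (0) = 0.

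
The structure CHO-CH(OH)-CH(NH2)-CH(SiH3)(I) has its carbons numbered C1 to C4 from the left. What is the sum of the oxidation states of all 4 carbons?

0

Tallying each carbon's bonds:
C1: 1C, 1H, 2O → 0 − 1 + 2 = +1
C2: 2C, 1H, 1O → 0 − 1 + 1 = 0
C3: 2C, 1H, 1N → 0 − 1 + 1 = 0
C4: 1C, 1H, 1I, 1Si → 0 − 1 + 1 − 1 = -1
Sum = +1 + 0 + 0 − 1 = 0.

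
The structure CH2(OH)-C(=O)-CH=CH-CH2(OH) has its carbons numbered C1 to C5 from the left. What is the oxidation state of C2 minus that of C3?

+3

C2: 2C, 2O → 0 + 2 = +2
C3: 3C, 1H → 0 − 1 = -1
Difference: +2 − (-1) = +3.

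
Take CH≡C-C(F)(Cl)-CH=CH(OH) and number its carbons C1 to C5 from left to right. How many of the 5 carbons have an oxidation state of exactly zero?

2

Tallying each carbon's bonds:
C1: 3C, 1H → 0 − 1 = -1
C2: 4C → 0 = 0
C3: 2C, 1F, 1Cl → 0 + 1 + 1 = +2
C4: 3C, 1H → 0 − 1 = -1
C5: 2C, 1H, 1O → 0 − 1 + 1 = 0
2 carbons (C2, C5) meet the condition.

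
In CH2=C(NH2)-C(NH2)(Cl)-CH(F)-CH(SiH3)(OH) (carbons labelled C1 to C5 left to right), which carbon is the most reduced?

Tallying each carbon's bonds:
C1: 2C, 2H → 0 − 2 = -2
C2: 3C, 1N → 0 + 1 = +1
C3: 2C, 1N, 1Cl → 0 + 1 + 1 = +2
C4: 2C, 1H, 1F → 0 − 1 + 1 = 0
C5: 1C, 1H, 1O, 1Si → 0 − 1 + 1 − 1 = -1
The most reduced carbon is C1 at -2.

C1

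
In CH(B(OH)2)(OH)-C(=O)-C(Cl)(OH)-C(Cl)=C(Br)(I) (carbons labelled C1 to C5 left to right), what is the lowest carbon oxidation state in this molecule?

Count +1 for every bond to an atom more electronegative than carbon and −1 for every bond to one less electronegative; C–C bonds are 0. Tallying each carbon:
C1: 1C, 1H, 1O, 1B → 0 − 1 + 1 − 1 = -1
C2: 2C, 2O → 0 + 2 = +2
C3: 2C, 1O, 1Cl → 0 + 1 + 1 = +2
C4: 3C, 1Cl → 0 + 1 = +1
C5: 2C, 1Br, 1I → 0 + 1 + 1 = +2
The lowest value is -1.

-1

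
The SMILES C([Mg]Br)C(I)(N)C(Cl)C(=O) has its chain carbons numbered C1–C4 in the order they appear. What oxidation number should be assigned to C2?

+2

Bonds to more-electronegative neighbours contribute +1 each, bonds to H or metals contribute −1 each, and C–C bonds contribute 0.
C2 has one bond to C (0), one bond to C (0), one bond to I (+1), one bond to N (+1).
Oxidation state = 0 + 0 + 1 + 1 = +2.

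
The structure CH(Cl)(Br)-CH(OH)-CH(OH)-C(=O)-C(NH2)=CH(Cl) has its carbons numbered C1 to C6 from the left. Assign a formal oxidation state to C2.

Count +1 for every bond to an atom more electronegative than carbon and −1 for every bond to one less electronegative; C–C bonds are 0.
C2 has one bond to C (0), one bond to C (0), one bond to O (+1), one bond to H (-1).
Oxidation state = 0 + 0 + 1 − 1 = 0.

0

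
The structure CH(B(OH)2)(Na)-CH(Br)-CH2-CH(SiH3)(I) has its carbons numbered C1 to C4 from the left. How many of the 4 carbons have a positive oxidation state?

Bonds to more-electronegative neighbours contribute +1 each, bonds to H or metals contribute −1 each, and C–C bonds contribute 0. Tallying each carbon:
C1: 1C, 1H, 1Na, 1B → 0 − 1 − 1 − 1 = -3
C2: 2C, 1H, 1Br → 0 − 1 + 1 = 0
C3: 2C, 2H → 0 − 2 = -2
C4: 1C, 1H, 1I, 1Si → 0 − 1 + 1 − 1 = -1
0 carbons meet the condition.

0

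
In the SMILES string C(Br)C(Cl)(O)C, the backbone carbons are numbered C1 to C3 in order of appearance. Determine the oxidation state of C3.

Assign +1 per bond to O/N/halogen, −1 per bond to H or an electropositive element, and 0 per bond to carbon.
C3 has one bond to C (0), one bond to H (-1), one bond to H (-1), one bond to H (-1).
Oxidation state = 0 − 1 − 1 − 1 = -3.

-3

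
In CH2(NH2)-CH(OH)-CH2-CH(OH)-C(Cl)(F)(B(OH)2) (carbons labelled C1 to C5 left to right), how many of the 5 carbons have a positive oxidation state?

1

Tallying each carbon's bonds:
C1: 1C, 2H, 1N → 0 − 2 + 1 = -1
C2: 2C, 1H, 1O → 0 − 1 + 1 = 0
C3: 2C, 2H → 0 − 2 = -2
C4: 2C, 1H, 1O → 0 − 1 + 1 = 0
C5: 1C, 1F, 1Cl, 1B → 0 + 1 + 1 − 1 = +1
1 carbon (C5) meets the condition.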